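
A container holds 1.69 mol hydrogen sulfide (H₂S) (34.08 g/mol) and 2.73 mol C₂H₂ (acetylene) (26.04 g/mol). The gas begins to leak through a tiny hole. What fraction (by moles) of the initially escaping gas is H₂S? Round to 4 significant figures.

0.3511

Effusion rate of each component ∝ n_i/√M_i (partial pressure × 1/√M).
x_H₂S(eff) = (n_H₂S/√M_H₂S) / (n_H₂S/√M_H₂S + n_C₂H₂/√M_C₂H₂)
= (1.69/√34.08) / (1.69/√34.08 + 2.73/√26.04) = 0.2895/(0.2895 + 0.5350) = 0.3511.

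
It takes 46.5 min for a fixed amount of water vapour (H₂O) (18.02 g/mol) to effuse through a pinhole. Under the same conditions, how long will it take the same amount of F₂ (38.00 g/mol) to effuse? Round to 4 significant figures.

Graham's law gives t_F₂/t_H₂O = √(M_F₂/M_H₂O) = √(38.00/18.02) = √2.109 = 1.452.
So the time for F₂ is 46.5 × 1.452 = 67.53 min.

67.53 min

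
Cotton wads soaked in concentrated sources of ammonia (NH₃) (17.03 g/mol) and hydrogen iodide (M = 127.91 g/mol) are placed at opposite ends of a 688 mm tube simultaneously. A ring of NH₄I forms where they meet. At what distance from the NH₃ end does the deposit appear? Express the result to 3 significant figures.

504 mm

Distances travelled in equal time are proportional to diffusion rates, so d_NH₃/d_HI = √(M_HI/M_NH₃) = √(127.91/17.03) = 2.741.
With d_NH₃ + d_HI = 688 mm, d_HI = 688/(1 + 2.741) = 183.9 mm.
d_NH₃ = 688 − 183.9 = 504 mm.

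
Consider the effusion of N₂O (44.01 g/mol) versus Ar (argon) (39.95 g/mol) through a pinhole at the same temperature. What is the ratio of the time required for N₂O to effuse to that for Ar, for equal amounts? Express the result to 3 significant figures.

From Graham's law, t_N₂O/t_Ar = √(M_N₂O/M_Ar) = √(44.01/39.95) = √1.102 = 1.05.

1.05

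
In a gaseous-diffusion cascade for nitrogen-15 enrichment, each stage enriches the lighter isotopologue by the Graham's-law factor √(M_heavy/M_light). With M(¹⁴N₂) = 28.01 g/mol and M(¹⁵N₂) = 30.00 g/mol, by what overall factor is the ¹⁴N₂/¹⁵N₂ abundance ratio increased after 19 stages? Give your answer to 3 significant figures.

1.92

Overall factor = α^19 with α = √(30.00/28.01), i.e. (30.00/28.01)^(19/2).
= 1.07105^(19/2) = 1.92.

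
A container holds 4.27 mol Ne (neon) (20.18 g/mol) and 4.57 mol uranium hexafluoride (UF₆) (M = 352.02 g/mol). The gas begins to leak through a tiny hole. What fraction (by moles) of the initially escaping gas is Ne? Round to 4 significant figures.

0.7960

Effusion rate of each component ∝ n_i/√M_i (partial pressure × 1/√M).
So x_Ne in the escaping gas = (n_Ne/√M_Ne) / Σ(n_i/√M_i)
= (4.27/√20.18) / (4.27/√20.18 + 4.57/√352.02) = 0.9505/(0.9505 + 0.2436) = 0.7960.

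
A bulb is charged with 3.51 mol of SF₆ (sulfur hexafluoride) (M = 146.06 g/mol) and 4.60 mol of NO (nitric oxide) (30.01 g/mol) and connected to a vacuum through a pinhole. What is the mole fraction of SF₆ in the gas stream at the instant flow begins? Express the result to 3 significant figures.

Rate_i ∝ x_i/√M_i (Graham's law weighted by mole fraction), so the effusate composition follows n_i/√M_i.
x_SF₆(eff) = (n_SF₆/√M_SF₆) / (n_SF₆/√M_SF₆ + n_NO/√M_NO)
= (3.51/√146.06) / (3.51/√146.06 + 4.60/√30.01) = 0.2904/(0.2904 + 0.8397) = 0.257.

0.257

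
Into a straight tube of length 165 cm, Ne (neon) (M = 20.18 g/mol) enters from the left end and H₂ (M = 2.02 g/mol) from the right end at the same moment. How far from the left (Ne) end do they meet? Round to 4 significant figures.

In equal time, each gas travels a distance ∝ its rate ∝ 1/√M, so d_Ne/d_H₂ = √(M_H₂/M_Ne) = √(2.02/20.18) = 0.3164.
With d_Ne + d_H₂ = 165 cm, d_H₂ = 165/(1 + 0.3164) = 125.3 cm.
d_Ne = 165 − 125.3 = 39.66 cm.

39.66 cm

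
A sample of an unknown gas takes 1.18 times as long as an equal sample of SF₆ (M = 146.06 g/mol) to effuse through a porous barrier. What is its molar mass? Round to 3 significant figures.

203 g/mol

From Graham's law, t_X/t_SF₆ = √(M_X/M_SF₆).
1.18 = √(M_X/146.06)
M_X = 146.06 × 1.18² = 146.06 × 1.392 = 203 g/mol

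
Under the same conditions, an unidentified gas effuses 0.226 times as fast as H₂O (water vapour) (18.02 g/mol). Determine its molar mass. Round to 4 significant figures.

Graham's law gives rate_X/rate_H₂O = √(M_H₂O/M_X).
0.226 = √(18.02/M_X)
M_X = 18.02 / 0.226² = 18.02 / 0.05108 = 352.8 g/mol

352.8 g/mol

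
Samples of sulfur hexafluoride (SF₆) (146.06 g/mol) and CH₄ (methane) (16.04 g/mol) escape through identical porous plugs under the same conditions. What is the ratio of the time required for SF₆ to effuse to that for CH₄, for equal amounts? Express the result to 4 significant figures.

3.018

Using Graham's law: t_SF₆/t_CH₄ = √(M_SF₆/M_CH₄) = √(146.06/16.04) = √9.106 = 3.018.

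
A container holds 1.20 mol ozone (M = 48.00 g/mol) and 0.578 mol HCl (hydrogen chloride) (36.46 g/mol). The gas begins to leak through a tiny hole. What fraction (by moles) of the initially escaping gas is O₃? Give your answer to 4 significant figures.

Each component's effusion rate ∝ (its partial pressure)·(1/√M) ∝ n_i/√M_i.
So x_O₃ in the escaping gas = (n_O₃/√M_O₃) / Σ(n_i/√M_i)
= (1.20/√48.00) / (1.20/√48.00 + 0.578/√36.46) = 0.1732/(0.1732 + 0.09572) = 0.6441.

0.6441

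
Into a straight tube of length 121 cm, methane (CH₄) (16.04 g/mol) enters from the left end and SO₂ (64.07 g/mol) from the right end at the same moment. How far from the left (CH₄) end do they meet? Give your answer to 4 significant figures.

In equal time, each gas travels a distance ∝ its rate ∝ 1/√M, so d_CH₄/d_SO₂ = √(M_SO₂/M_CH₄) = √(64.07/16.04) = 1.999.
With d_CH₄ + d_SO₂ = 121 cm, d_SO₂ = 121/(1 + 1.999) = 40.35 cm.
d_CH₄ = 121 − 40.35 = 80.65 cm.

80.65 cm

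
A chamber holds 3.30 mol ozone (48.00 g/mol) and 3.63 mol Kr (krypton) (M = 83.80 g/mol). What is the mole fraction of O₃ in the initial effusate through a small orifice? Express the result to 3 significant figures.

0.546

Rate_i ∝ x_i/√M_i (Graham's law weighted by mole fraction), so the effusate composition follows n_i/√M_i.
So x_O₃ in the escaping gas = (n_O₃/√M_O₃) / Σ(n_i/√M_i)
= (3.30/√48.00) / (3.30/√48.00 + 3.63/√83.80) = 0.4763/(0.4763 + 0.3965) = 0.546.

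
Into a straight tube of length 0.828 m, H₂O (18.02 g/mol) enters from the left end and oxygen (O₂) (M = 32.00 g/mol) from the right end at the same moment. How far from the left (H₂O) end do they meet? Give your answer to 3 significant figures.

Distances travelled in equal time are proportional to diffusion rates, so d_H₂O/d_O₂ = √(M_O₂/M_H₂O) = √(32.00/18.02) = 1.333.
With d_H₂O + d_O₂ = 0.828 m, d_O₂ = 0.828/(1 + 1.333) = 0.3550 m.
d_H₂O = 0.828 − 0.3550 = 0.473 m.

0.473 m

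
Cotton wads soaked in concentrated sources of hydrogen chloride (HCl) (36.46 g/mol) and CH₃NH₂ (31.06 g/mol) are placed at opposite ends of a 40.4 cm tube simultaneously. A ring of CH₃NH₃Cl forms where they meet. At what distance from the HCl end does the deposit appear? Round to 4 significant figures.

Graham's law gives d_HCl/d_CH₃NH₂ = rate_HCl/rate_CH₃NH₂ = √(M_CH₃NH₂/M_HCl) = √(31.06/36.46) = 0.9230.
With d_HCl + d_CH₃NH₂ = 40.4 cm, d_CH₃NH₂ = 40.4/(1 + 0.9230) = 21.01 cm.
d_HCl = 40.4 − 21.01 = 19.39 cm.

19.39 cm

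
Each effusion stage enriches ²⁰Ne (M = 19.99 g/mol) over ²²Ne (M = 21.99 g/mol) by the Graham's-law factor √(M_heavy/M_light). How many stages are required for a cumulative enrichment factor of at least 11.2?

With α = √(21.99/19.99) per stage, ln α = ½ ln(1.10005) = 0.04768.
Need α^N ≥ 11.2 ⇒ N ≥ ln(11.2) / ln α = 2.416 / 0.04768 = 50.67.
Minimum whole number of stages: N = 51.

51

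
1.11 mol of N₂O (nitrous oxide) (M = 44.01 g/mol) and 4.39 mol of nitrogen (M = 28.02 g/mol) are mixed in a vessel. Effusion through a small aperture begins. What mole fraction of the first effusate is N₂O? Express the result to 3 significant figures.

The effusion rate of species i is ∝ p_i/√M_i ∝ n_i/√M_i.
Mole fraction of N₂O in the effusate = (n_N₂O/√M_N₂O) / (n_N₂O/√M_N₂O + n_N₂/√M_N₂)
= (1.11/√44.01) / (1.11/√44.01 + 4.39/√28.02) = 0.1673/(0.1673 + 0.8293) = 0.168.

0.168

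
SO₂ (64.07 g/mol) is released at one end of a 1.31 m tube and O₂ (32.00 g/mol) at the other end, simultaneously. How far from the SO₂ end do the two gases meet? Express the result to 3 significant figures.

Distances travelled in equal time are proportional to diffusion rates, so d_SO₂/d_O₂ = √(M_O₂/M_SO₂) = √(32.00/64.07) = 0.7067.
With d_SO₂ + d_O₂ = 1.31 m, d_O₂ = 1.31/(1 + 0.7067) = 0.7676 m.
d_SO₂ = 1.31 − 0.7676 = 0.542 m.

0.542 m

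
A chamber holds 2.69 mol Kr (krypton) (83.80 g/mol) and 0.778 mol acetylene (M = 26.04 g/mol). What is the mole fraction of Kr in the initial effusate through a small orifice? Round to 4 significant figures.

0.6584

Each component's effusion rate ∝ (its partial pressure)·(1/√M) ∝ n_i/√M_i.
So x_Kr in the escaping gas = (n_Kr/√M_Kr) / Σ(n_i/√M_i)
= (2.69/√83.80) / (2.69/√83.80 + 0.778/√26.04) = 0.2939/(0.2939 + 0.1525) = 0.6584.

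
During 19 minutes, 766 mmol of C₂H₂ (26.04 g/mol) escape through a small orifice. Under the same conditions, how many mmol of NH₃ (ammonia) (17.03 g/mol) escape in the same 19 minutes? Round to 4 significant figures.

Since effusion rate ∝ 1/√M, rate_NH₃/rate_C₂H₂ = √(M_C₂H₂/M_NH₃) = √(26.04/17.03) = √1.529 = 1.237.
So the amount for NH₃ is 766 × 1.237 = 947.2 mmol.

947.2 mmol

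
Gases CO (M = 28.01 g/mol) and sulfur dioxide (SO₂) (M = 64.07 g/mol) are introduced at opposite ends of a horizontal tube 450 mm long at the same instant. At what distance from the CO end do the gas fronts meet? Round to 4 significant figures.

270.9 mm

In equal time, each gas travels a distance ∝ its rate ∝ 1/√M, so d_CO/d_SO₂ = √(M_SO₂/M_CO) = √(64.07/28.01) = 1.512.
With d_CO + d_SO₂ = 450 mm, d_SO₂ = 450/(1 + 1.512) = 179.1 mm.
d_CO = 450 − 179.1 = 270.9 mm.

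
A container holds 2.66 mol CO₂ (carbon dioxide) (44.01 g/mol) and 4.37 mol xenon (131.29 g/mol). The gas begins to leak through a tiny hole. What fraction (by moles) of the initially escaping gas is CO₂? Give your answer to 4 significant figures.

0.5125

Each component's effusion rate ∝ (its partial pressure)·(1/√M) ∝ n_i/√M_i.
Mole fraction of CO₂ in the effusate = (n_CO₂/√M_CO₂) / (n_CO₂/√M_CO₂ + n_Xe/√M_Xe)
= (2.66/√44.01) / (2.66/√44.01 + 4.37/√131.29) = 0.4010/(0.4010 + 0.3814) = 0.5125.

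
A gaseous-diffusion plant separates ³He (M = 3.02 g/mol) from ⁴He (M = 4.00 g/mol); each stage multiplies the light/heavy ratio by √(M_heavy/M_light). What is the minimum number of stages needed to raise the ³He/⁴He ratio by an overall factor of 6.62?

Single-stage factor α = √(4.00/3.02), so ln α = ½ ln(1.32450) = 0.1405.
Need α^N ≥ 6.62 ⇒ N ≥ ln(6.62) / ln α = 1.890 / 0.1405 = 13.45.
Rounding up, N = 14 stages.

14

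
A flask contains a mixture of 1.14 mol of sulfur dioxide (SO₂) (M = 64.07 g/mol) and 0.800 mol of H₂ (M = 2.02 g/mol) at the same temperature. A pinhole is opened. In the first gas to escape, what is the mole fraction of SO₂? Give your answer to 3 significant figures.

The effusion rate of species i is ∝ p_i/√M_i ∝ n_i/√M_i.
So x_SO₂ in the escaping gas = (n_SO₂/√M_SO₂) / Σ(n_i/√M_i)
= (1.14/√64.07) / (1.14/√64.07 + 0.800/√2.02) = 0.1424/(0.1424 + 0.5629) = 0.202.

0.202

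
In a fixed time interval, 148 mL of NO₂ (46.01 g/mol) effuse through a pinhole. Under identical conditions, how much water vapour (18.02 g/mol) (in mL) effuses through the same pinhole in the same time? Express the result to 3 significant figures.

236 mL

Since effusion rate ∝ 1/√M, rate_H₂O/rate_NO₂ = √(M_NO₂/M_H₂O) = √(46.01/18.02) = √2.553 = 1.598.
So the volume for H₂O is 148 × 1.598 = 236 mL.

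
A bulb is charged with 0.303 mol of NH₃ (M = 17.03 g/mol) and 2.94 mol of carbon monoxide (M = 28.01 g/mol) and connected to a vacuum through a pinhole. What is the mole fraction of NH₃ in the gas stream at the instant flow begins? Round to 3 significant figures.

0.117

Rate_i ∝ x_i/√M_i (Graham's law weighted by mole fraction), so the effusate composition follows n_i/√M_i.
x_NH₃(eff) = (n_NH₃/√M_NH₃) / (n_NH₃/√M_NH₃ + n_CO/√M_CO)
= (0.303/√17.03) / (0.303/√17.03 + 2.94/√28.01) = 0.07342/(0.07342 + 0.5555) = 0.117.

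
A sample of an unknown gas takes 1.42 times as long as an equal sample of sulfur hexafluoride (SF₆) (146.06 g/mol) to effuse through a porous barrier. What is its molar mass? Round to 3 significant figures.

295 g/mol

Since effusion rate ∝ 1/√M, t_X/t_SF₆ = √(M_X/M_SF₆).
1.42 = √(M_X/146.06)
M_X = 146.06 × 1.42² = 146.06 × 2.016 = 295 g/mol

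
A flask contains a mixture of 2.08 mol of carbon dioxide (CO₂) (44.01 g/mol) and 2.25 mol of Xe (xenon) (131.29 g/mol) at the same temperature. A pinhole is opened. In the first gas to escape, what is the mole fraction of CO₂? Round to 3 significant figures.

0.615

Each component's effusion rate ∝ (its partial pressure)·(1/√M) ∝ n_i/√M_i.
x_CO₂(eff) = (n_CO₂/√M_CO₂) / (n_CO₂/√M_CO₂ + n_Xe/√M_Xe)
= (2.08/√44.01) / (2.08/√44.01 + 2.25/√131.29) = 0.3135/(0.3135 + 0.1964) = 0.615.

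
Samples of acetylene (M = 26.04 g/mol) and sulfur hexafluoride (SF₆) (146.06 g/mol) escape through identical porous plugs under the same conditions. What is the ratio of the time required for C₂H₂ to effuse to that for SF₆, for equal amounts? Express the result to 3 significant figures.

0.422

From Graham's law, t_C₂H₂/t_SF₆ = √(M_C₂H₂/M_SF₆) = √(26.04/146.06) = √0.1783 = 0.422.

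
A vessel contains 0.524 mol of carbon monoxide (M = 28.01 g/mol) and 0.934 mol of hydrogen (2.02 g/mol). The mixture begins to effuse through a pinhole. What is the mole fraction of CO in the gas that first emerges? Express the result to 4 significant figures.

Effusion rate of each component ∝ n_i/√M_i (partial pressure × 1/√M).
Mole fraction of CO in the effusate = (n_CO/√M_CO) / (n_CO/√M_CO + n_H₂/√M_H₂)
= (0.524/√28.01) / (0.524/√28.01 + 0.934/√2.02) = 0.09901/(0.09901 + 0.6572) = 0.1309.

0.1309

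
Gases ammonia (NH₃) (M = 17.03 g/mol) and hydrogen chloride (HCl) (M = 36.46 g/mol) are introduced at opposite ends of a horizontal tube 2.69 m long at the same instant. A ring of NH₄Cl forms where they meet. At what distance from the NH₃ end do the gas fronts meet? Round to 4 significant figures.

1.598 m

The fronts meet when d_NH₃ + d_HCl = L with d_NH₃/d_HCl = √(M_HCl/M_NH₃) (Graham's law). Here √(M_HCl/M_NH₃) = √(36.46/17.03) = 1.463.
With d_NH₃ + d_HCl = 2.69 m, d_HCl = 2.69/(1 + 1.463) = 1.092 m.
d_NH₃ = 2.69 − 1.092 = 1.598 m.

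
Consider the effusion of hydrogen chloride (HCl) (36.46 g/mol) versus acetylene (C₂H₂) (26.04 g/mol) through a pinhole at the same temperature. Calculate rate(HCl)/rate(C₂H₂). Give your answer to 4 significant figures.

0.8451

Since effusion rate ∝ 1/√M, rate_HCl/rate_C₂H₂ = √(M_C₂H₂/M_HCl) = √(26.04/36.46) = √0.7142 = 0.8451.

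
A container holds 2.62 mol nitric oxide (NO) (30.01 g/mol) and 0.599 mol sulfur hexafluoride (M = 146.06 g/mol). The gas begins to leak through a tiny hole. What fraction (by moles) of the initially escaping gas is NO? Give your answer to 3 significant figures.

Each component's effusion rate ∝ (its partial pressure)·(1/√M) ∝ n_i/√M_i.
x_NO(eff) = (n_NO/√M_NO) / (n_NO/√M_NO + n_SF₆/√M_SF₆)
= (2.62/√30.01) / (2.62/√30.01 + 0.599/√146.06) = 0.4783/(0.4783 + 0.04956) = 0.906.

0.906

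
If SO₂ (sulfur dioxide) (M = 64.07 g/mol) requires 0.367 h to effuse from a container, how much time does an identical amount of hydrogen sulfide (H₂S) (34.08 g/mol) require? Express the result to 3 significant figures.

Using Graham's law: t_H₂S/t_SO₂ = √(M_H₂S/M_SO₂) = √(34.08/64.07) = √0.5319 = 0.7293.
So the time for H₂S is 0.367 × 0.7293 = 0.268 h.

0.268 h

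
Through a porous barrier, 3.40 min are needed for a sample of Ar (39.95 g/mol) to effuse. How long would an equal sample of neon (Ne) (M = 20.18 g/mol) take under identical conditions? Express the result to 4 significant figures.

2.416 min

Using Graham's law: t_Ne/t_Ar = √(M_Ne/M_Ar) = √(20.18/39.95) = √0.5051 = 0.7107.
So the time for Ne is 3.40 × 0.7107 = 2.416 min.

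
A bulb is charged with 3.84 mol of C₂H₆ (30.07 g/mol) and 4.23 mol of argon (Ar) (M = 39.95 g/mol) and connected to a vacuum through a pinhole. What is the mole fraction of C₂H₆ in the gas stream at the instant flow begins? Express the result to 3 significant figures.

Effusion rate of each component ∝ n_i/√M_i (partial pressure × 1/√M).
So x_C₂H₆ in the escaping gas = (n_C₂H₆/√M_C₂H₆) / Σ(n_i/√M_i)
= (3.84/√30.07) / (3.84/√30.07 + 4.23/√39.95) = 0.7003/(0.7003 + 0.6692) = 0.511.

0.511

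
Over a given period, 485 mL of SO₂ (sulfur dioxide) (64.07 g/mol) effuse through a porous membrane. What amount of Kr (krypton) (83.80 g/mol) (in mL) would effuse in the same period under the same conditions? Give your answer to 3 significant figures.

Graham's law gives rate_Kr/rate_SO₂ = √(M_SO₂/M_Kr) = √(64.07/83.80) = √0.7646 = 0.8744.
So the volume for Kr is 485 × 0.8744 = 424 mL.

424 mL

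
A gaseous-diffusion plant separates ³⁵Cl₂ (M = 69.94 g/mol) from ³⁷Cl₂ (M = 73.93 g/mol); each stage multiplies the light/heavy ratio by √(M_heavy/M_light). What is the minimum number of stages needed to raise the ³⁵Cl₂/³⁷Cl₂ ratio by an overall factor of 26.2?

Single-stage factor α = √(73.93/69.94), so ln α = ½ ln(1.05705) = 0.02774.
Need α^N ≥ 26.2 ⇒ N ≥ ln(26.2) / ln α = 3.266 / 0.02774 = 117.73.
Rounding up, N = 118 stages.

118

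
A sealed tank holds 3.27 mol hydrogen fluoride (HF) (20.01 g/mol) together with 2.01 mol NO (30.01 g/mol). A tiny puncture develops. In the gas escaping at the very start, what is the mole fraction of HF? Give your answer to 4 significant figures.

Effusion rate of each component ∝ n_i/√M_i (partial pressure × 1/√M).
So x_HF in the escaping gas = (n_HF/√M_HF) / Σ(n_i/√M_i)
= (3.27/√20.01) / (3.27/√20.01 + 2.01/√30.01) = 0.7310/(0.7310 + 0.3669) = 0.6658.

0.6658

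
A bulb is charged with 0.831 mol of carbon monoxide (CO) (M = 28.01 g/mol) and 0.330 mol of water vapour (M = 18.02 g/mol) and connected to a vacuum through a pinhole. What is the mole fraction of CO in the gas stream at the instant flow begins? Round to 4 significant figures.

Effusion rate of each component ∝ n_i/√M_i (partial pressure × 1/√M).
x_CO(eff) = (n_CO/√M_CO) / (n_CO/√M_CO + n_H₂O/√M_H₂O)
= (0.831/√28.01) / (0.831/√28.01 + 0.330/√18.02) = 0.1570/(0.1570 + 0.07774) = 0.6689.

0.6689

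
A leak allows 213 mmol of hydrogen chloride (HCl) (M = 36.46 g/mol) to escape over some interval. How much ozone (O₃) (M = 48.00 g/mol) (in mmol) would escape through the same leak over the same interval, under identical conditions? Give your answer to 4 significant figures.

185.6 mmol

From Graham's law, rate_O₃/rate_HCl = √(M_HCl/M_O₃) = √(36.46/48.00) = √0.7596 = 0.8715.
So the amount for O₃ is 213 × 0.8715 = 185.6 mmol.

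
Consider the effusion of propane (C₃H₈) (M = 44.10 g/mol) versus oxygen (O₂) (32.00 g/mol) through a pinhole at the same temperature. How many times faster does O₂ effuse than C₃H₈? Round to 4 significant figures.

By Graham's law, rate_O₂/rate_C₃H₈ = √(M_C₃H₈/M_O₂) = √(44.10/32.00) = √1.378 = 1.174.

1.174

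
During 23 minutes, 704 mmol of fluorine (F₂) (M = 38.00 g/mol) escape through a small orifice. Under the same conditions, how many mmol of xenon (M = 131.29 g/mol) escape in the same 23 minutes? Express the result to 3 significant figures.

By Graham's law, rate_Xe/rate_F₂ = √(M_F₂/M_Xe) = √(38.00/131.29) = √0.2894 = 0.5380.
So the amount for Xe is 704 × 0.5380 = 379 mmol.

379 mmol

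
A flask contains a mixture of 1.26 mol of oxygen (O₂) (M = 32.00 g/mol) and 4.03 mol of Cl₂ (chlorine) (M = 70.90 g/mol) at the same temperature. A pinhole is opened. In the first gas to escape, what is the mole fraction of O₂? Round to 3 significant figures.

0.318

Rate_i ∝ x_i/√M_i (Graham's law weighted by mole fraction), so the effusate composition follows n_i/√M_i.
Mole fraction of O₂ in the effusate = (n_O₂/√M_O₂) / (n_O₂/√M_O₂ + n_Cl₂/√M_Cl₂)
= (1.26/√32.00) / (1.26/√32.00 + 4.03/√70.90) = 0.2227/(0.2227 + 0.4786) = 0.318.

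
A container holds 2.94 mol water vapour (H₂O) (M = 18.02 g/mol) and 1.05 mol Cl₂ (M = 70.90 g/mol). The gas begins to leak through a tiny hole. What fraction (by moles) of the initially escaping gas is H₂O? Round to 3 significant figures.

0.847

Each component's effusion rate ∝ (its partial pressure)·(1/√M) ∝ n_i/√M_i.
So x_H₂O in the escaping gas = (n_H₂O/√M_H₂O) / Σ(n_i/√M_i)
= (2.94/√18.02) / (2.94/√18.02 + 1.05/√70.90) = 0.6926/(0.6926 + 0.1247) = 0.847.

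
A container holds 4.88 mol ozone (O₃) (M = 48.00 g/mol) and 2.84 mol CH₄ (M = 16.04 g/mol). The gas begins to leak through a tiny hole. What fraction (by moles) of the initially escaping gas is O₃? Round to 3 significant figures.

0.498

Rate_i ∝ x_i/√M_i (Graham's law weighted by mole fraction), so the effusate composition follows n_i/√M_i.
Mole fraction of O₃ in the effusate = (n_O₃/√M_O₃) / (n_O₃/√M_O₃ + n_CH₄/√M_CH₄)
= (4.88/√48.00) / (4.88/√48.00 + 2.84/√16.04) = 0.7044/(0.7044 + 0.7091) = 0.498.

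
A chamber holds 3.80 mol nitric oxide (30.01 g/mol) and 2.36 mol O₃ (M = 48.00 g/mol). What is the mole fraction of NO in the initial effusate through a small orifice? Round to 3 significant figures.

0.671

The effusion rate of species i is ∝ p_i/√M_i ∝ n_i/√M_i.
So x_NO in the escaping gas = (n_NO/√M_NO) / Σ(n_i/√M_i)
= (3.80/√30.01) / (3.80/√30.01 + 2.36/√48.00) = 0.6937/(0.6937 + 0.3406) = 0.671.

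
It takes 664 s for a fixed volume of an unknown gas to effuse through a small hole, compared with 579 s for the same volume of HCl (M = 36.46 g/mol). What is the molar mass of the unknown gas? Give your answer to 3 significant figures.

48.0 g/mol

By Graham's law, t_X/t_HCl = √(M_X/M_HCl).
664/579 = 1.147 = √(M_X/36.46)
M_X = 36.46 × 1.147² = 36.46 × 1.315 = 48.0 g/mol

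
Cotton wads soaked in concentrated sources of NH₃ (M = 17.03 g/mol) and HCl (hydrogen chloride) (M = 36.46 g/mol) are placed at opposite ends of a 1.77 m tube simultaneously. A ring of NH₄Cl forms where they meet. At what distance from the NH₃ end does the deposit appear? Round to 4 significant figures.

Graham's law gives d_NH₃/d_HCl = rate_NH₃/rate_HCl = √(M_HCl/M_NH₃) = √(36.46/17.03) = 1.463.
With d_NH₃ + d_HCl = 1.77 m, d_HCl = 1.77/(1 + 1.463) = 0.7186 m.
d_NH₃ = 1.77 − 0.7186 = 1.051 m.

1.051 m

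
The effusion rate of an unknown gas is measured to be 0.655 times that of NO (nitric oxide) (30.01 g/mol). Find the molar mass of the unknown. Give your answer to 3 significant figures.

Since effusion rate ∝ 1/√M, rate_X/rate_NO = √(M_NO/M_X).
0.655 = √(30.01/M_X)
M_X = 30.01 / 0.655² = 30.01 / 0.4290 = 69.9 g/mol

69.9 g/mol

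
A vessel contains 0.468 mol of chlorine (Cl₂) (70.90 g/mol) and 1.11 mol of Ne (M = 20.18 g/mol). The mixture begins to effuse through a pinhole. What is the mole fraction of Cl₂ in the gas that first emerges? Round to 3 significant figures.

The effusion rate of species i is ∝ p_i/√M_i ∝ n_i/√M_i.
Mole fraction of Cl₂ in the effusate = (n_Cl₂/√M_Cl₂) / (n_Cl₂/√M_Cl₂ + n_Ne/√M_Ne)
= (0.468/√70.90) / (0.468/√70.90 + 1.11/√20.18) = 0.05558/(0.05558 + 0.2471) = 0.184.

0.184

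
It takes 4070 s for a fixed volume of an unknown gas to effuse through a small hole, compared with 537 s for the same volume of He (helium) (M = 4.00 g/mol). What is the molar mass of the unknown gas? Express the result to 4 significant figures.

Using Graham's law: t_X/t_He = √(M_X/M_He).
4070/537 = 7.579 = √(M_X/4.00)
M_X = 4.00 × 7.579² = 4.00 × 57.44 = 229.8 g/mol

229.8 g/mol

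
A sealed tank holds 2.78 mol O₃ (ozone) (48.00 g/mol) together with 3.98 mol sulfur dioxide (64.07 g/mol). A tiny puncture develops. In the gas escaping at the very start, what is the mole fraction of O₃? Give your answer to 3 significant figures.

0.447

Effusion rate of each component ∝ n_i/√M_i (partial pressure × 1/√M).
So x_O₃ in the escaping gas = (n_O₃/√M_O₃) / Σ(n_i/√M_i)
= (2.78/√48.00) / (2.78/√48.00 + 3.98/√64.07) = 0.4013/(0.4013 + 0.4972) = 0.447.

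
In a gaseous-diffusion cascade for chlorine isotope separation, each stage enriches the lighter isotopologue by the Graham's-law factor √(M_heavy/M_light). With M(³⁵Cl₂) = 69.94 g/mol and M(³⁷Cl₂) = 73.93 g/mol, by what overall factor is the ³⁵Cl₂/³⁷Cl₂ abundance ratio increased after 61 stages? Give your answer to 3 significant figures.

Each stage multiplies the ratio by α = √(73.93/69.94), so after 61 stages the overall factor is α^61 = (73.93/69.94)^(61/2).
= 1.05705^(61/2) = 5.43.

5.43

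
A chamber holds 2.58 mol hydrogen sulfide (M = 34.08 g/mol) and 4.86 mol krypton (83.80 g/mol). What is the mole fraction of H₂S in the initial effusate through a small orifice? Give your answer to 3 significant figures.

0.454

Each component's effusion rate ∝ (its partial pressure)·(1/√M) ∝ n_i/√M_i.
So x_H₂S in the escaping gas = (n_H₂S/√M_H₂S) / Σ(n_i/√M_i)
= (2.58/√34.08) / (2.58/√34.08 + 4.86/√83.80) = 0.4419/(0.4419 + 0.5309) = 0.454.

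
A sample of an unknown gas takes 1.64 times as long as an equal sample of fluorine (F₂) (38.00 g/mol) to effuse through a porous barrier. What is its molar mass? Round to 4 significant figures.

Graham's law gives t_X/t_F₂ = √(M_X/M_F₂).
1.64 = √(M_X/38.00)
M_X = 38.00 × 1.64² = 38.00 × 2.690 = 102.2 g/mol

102.2 g/mol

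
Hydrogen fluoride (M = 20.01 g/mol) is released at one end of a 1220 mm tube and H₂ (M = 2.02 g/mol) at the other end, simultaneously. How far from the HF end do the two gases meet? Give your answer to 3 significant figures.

The fronts meet when d_HF + d_H₂ = L with d_HF/d_H₂ = √(M_H₂/M_HF) (Graham's law). Here √(M_H₂/M_HF) = √(2.02/20.01) = 0.3177.
With d_HF + d_H₂ = 1220 mm, d_H₂ = 1220/(1 + 0.3177) = 925.8 mm.
d_HF = 1220 − 925.8 = 294 mm.

294 mm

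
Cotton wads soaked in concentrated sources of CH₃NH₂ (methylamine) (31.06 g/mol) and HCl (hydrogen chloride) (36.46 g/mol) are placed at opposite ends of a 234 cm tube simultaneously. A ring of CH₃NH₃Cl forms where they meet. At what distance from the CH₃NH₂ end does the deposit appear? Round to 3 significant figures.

122 cm

Distances travelled in equal time are proportional to diffusion rates, so d_CH₃NH₂/d_HCl = √(M_HCl/M_CH₃NH₂) = √(36.46/31.06) = 1.083.
With d_CH₃NH₂ + d_HCl = 234 cm, d_HCl = 234/(1 + 1.083) = 112.3 cm.
d_CH₃NH₂ = 234 − 112.3 = 122 cm.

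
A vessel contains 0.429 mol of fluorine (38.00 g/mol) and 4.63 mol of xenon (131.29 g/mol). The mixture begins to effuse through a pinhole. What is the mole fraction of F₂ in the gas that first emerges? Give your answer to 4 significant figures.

0.1469

The effusion rate of species i is ∝ p_i/√M_i ∝ n_i/√M_i.
Mole fraction of F₂ in the effusate = (n_F₂/√M_F₂) / (n_F₂/√M_F₂ + n_Xe/√M_Xe)
= (0.429/√38.00) / (0.429/√38.00 + 4.63/√131.29) = 0.06959/(0.06959 + 0.4041) = 0.1469.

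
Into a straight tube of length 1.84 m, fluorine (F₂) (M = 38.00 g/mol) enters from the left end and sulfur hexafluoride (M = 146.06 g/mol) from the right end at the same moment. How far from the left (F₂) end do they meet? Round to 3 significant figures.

1.22 m

Graham's law gives d_F₂/d_SF₆ = rate_F₂/rate_SF₆ = √(M_SF₆/M_F₂) = √(146.06/38.00) = 1.961.
With d_F₂ + d_SF₆ = 1.84 m, d_SF₆ = 1.84/(1 + 1.961) = 0.6215 m.
d_F₂ = 1.84 − 0.6215 = 1.22 m.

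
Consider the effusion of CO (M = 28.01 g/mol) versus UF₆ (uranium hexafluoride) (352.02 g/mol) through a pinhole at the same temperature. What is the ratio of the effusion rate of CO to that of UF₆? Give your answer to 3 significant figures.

3.55

Since effusion rate ∝ 1/√M, rate_CO/rate_UF₆ = √(M_UF₆/M_CO) = √(352.02/28.01) = √12.57 = 3.55.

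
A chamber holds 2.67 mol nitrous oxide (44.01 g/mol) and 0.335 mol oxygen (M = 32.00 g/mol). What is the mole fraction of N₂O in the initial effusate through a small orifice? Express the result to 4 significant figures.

The effusion rate of species i is ∝ p_i/√M_i ∝ n_i/√M_i.
x_N₂O(eff) = (n_N₂O/√M_N₂O) / (n_N₂O/√M_N₂O + n_O₂/√M_O₂)
= (2.67/√44.01) / (2.67/√44.01 + 0.335/√32.00) = 0.4025/(0.4025 + 0.05922) = 0.8717.

0.8717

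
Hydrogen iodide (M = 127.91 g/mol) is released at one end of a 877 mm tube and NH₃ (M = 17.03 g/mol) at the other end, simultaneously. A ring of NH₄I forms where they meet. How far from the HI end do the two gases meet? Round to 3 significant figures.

234 mm

Distances travelled in equal time are proportional to diffusion rates, so d_HI/d_NH₃ = √(M_NH₃/M_HI) = √(17.03/127.91) = 0.3649.
With d_HI + d_NH₃ = 877 mm, d_NH₃ = 877/(1 + 0.3649) = 642.5 mm.
d_HI = 877 − 642.5 = 234 mm.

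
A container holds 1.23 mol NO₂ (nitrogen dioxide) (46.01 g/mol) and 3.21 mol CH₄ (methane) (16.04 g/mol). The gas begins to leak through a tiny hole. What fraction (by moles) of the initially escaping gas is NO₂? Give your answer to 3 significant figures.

0.185

Effusion rate of each component ∝ n_i/√M_i (partial pressure × 1/√M).
So x_NO₂ in the escaping gas = (n_NO₂/√M_NO₂) / Σ(n_i/√M_i)
= (1.23/√46.01) / (1.23/√46.01 + 3.21/√16.04) = 0.1813/(0.1813 + 0.8015) = 0.185.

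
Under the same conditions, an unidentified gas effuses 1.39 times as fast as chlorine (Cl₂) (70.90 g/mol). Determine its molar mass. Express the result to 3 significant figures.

36.7 g/mol

From Graham's law, rate_X/rate_Cl₂ = √(M_Cl₂/M_X).
1.39 = √(70.90/M_X)
M_X = 70.90 / 1.39² = 70.90 / 1.932 = 36.7 g/mol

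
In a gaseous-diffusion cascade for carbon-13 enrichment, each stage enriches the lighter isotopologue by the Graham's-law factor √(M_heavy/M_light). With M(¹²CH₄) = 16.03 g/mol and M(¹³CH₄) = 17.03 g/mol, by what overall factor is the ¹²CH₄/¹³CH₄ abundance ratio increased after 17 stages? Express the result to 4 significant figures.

1.673

After 17 stages the ratio has grown by (√(17.03/16.03))^17 = (17.03/16.03)^(17/2).
= 1.06238^(17/2) = 1.673.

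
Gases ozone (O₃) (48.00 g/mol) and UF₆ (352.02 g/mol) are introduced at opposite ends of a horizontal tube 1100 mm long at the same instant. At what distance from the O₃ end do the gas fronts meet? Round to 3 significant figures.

Distances travelled in equal time are proportional to diffusion rates, so d_O₃/d_UF₆ = √(M_UF₆/M_O₃) = √(352.02/48.00) = 2.708.
With d_O₃ + d_UF₆ = 1100 mm, d_UF₆ = 1100/(1 + 2.708) = 296.6 mm.
d_O₃ = 1100 − 296.6 = 803 mm.

803 mm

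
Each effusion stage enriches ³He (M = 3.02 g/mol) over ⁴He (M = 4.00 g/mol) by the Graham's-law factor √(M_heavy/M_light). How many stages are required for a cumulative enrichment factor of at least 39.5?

27

Per stage α = (4.00/3.02)^(1/2) = 1.32450^0.5, giving ln α = 0.1405.
Need α^N ≥ 39.5 ⇒ N ≥ ln(39.5) / ln α = 3.676 / 0.1405 = 26.16.
Rounding up, N = 27 stages.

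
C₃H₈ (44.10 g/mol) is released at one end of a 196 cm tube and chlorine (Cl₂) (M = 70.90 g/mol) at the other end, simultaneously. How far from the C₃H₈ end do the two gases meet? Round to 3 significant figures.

Graham's law gives d_C₃H₈/d_Cl₂ = rate_C₃H₈/rate_Cl₂ = √(M_Cl₂/M_C₃H₈) = √(70.90/44.10) = 1.268.
With d_C₃H₈ + d_Cl₂ = 196 cm, d_Cl₂ = 196/(1 + 1.268) = 86.42 cm.
d_C₃H₈ = 196 − 86.42 = 110 cm.

110 cm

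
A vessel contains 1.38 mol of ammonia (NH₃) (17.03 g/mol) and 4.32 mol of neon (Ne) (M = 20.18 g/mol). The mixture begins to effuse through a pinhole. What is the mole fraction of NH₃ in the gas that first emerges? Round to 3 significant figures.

0.258

The effusion rate of species i is ∝ p_i/√M_i ∝ n_i/√M_i.
Mole fraction of NH₃ in the effusate = (n_NH₃/√M_NH₃) / (n_NH₃/√M_NH₃ + n_Ne/√M_Ne)
= (1.38/√17.03) / (1.38/√17.03 + 4.32/√20.18) = 0.3344/(0.3344 + 0.9617) = 0.258.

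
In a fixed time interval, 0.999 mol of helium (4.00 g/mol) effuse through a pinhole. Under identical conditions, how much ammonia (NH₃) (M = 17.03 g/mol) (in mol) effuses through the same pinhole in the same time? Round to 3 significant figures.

0.484 mol

Using Graham's law: rate_NH₃/rate_He = √(M_He/M_NH₃) = √(4.00/17.03) = √0.2349 = 0.4846.
So the amount for NH₃ is 0.999 × 0.4846 = 0.484 mol.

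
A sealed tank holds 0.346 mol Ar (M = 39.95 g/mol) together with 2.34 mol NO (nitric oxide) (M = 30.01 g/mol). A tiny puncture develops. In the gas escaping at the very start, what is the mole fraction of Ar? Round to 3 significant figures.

Effusion rate of each component ∝ n_i/√M_i (partial pressure × 1/√M).
So x_Ar in the escaping gas = (n_Ar/√M_Ar) / Σ(n_i/√M_i)
= (0.346/√39.95) / (0.346/√39.95 + 2.34/√30.01) = 0.05474/(0.05474 + 0.4272) = 0.114.

0.114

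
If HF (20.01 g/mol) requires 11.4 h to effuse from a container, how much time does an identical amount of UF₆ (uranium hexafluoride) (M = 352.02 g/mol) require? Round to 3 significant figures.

47.8 h

By Graham's law, t_UF₆/t_HF = √(M_UF₆/M_HF) = √(352.02/20.01) = √17.59 = 4.194.
So the time for UF₆ is 11.4 × 4.194 = 47.8 h.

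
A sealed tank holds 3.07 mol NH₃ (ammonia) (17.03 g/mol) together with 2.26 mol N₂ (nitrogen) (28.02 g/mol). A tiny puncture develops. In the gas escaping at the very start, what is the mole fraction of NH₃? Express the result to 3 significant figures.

0.635

Rate_i ∝ x_i/√M_i (Graham's law weighted by mole fraction), so the effusate composition follows n_i/√M_i.
x_NH₃(eff) = (n_NH₃/√M_NH₃) / (n_NH₃/√M_NH₃ + n_N₂/√M_N₂)
= (3.07/√17.03) / (3.07/√17.03 + 2.26/√28.02) = 0.7439/(0.7439 + 0.4269) = 0.635.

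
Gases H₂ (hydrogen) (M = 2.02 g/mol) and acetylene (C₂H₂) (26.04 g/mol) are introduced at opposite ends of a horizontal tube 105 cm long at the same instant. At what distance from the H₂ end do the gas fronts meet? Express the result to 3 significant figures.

The fronts meet when d_H₂ + d_C₂H₂ = L with d_H₂/d_C₂H₂ = √(M_C₂H₂/M_H₂) (Graham's law). Here √(M_C₂H₂/M_H₂) = √(26.04/2.02) = 3.590.
With d_H₂ + d_C₂H₂ = 105 cm, d_C₂H₂ = 105/(1 + 3.590) = 22.87 cm.
d_H₂ = 105 − 22.87 = 82.1 cm.

82.1 cm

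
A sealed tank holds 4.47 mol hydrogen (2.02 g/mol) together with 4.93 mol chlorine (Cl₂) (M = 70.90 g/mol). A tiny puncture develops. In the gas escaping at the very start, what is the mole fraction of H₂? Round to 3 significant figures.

Rate_i ∝ x_i/√M_i (Graham's law weighted by mole fraction), so the effusate composition follows n_i/√M_i.
x_H₂(eff) = (n_H₂/√M_H₂) / (n_H₂/√M_H₂ + n_Cl₂/√M_Cl₂)
= (4.47/√2.02) / (4.47/√2.02 + 4.93/√70.90) = 3.145/(3.145 + 0.5855) = 0.843.

0.843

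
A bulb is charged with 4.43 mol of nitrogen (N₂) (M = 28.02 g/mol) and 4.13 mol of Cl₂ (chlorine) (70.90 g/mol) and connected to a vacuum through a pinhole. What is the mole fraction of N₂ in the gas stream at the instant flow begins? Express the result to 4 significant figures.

0.6305

The effusion rate of species i is ∝ p_i/√M_i ∝ n_i/√M_i.
x_N₂(eff) = (n_N₂/√M_N₂) / (n_N₂/√M_N₂ + n_Cl₂/√M_Cl₂)
= (4.43/√28.02) / (4.43/√28.02 + 4.13/√70.90) = 0.8369/(0.8369 + 0.4905) = 0.6305.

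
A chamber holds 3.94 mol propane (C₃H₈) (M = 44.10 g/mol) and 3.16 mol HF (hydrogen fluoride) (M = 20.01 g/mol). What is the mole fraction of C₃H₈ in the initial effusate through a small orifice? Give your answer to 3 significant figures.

0.456

Each component's effusion rate ∝ (its partial pressure)·(1/√M) ∝ n_i/√M_i.
Mole fraction of C₃H₈ in the effusate = (n_C₃H₈/√M_C₃H₈) / (n_C₃H₈/√M_C₃H₈ + n_HF/√M_HF)
= (3.94/√44.10) / (3.94/√44.10 + 3.16/√20.01) = 0.5933/(0.5933 + 0.7064) = 0.456.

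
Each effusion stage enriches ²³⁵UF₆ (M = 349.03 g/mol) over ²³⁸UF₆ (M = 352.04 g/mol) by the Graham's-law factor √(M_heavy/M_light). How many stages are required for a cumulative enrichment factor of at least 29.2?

786

With α = √(352.04/349.03) per stage, ln α = ½ ln(1.00862) = 0.004293.
Need α^N ≥ 29.2 ⇒ N ≥ ln(29.2) / ln α = 3.374 / 0.004293 = 785.89.
So at least 786 stages are needed.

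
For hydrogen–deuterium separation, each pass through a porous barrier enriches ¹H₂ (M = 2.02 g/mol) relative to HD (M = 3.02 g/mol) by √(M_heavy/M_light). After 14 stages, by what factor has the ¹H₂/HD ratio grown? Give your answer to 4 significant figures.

Overall factor = α^14 with α = √(3.02/2.02), i.e. (3.02/2.02)^(14/2).
= 1.49505^7 = 16.70.

16.70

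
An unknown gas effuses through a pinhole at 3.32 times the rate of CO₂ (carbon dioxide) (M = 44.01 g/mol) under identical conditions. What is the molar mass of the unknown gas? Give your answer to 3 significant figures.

3.99 g/mol

Since effusion rate ∝ 1/√M, rate_X/rate_CO₂ = √(M_CO₂/M_X).
3.32 = √(44.01/M_X)
M_X = 44.01 / 3.32² = 44.01 / 11.02 = 3.99 g/mol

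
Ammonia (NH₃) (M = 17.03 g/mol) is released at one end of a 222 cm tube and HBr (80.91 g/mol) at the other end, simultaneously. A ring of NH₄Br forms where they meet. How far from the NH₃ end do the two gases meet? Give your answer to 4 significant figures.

152.2 cm

The fronts meet when d_NH₃ + d_HBr = L with d_NH₃/d_HBr = √(M_HBr/M_NH₃) (Graham's law). Here √(M_HBr/M_NH₃) = √(80.91/17.03) = 2.180.
With d_NH₃ + d_HBr = 222 cm, d_HBr = 222/(1 + 2.180) = 69.82 cm.
d_NH₃ = 222 − 69.82 = 152.2 cm.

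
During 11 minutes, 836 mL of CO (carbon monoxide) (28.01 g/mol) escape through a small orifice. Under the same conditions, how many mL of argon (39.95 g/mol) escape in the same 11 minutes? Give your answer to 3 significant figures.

700 mL

Graham's law gives rate_Ar/rate_CO = √(M_CO/M_Ar) = √(28.01/39.95) = √0.7011 = 0.8373.
So the volume for Ar is 836 × 0.8373 = 700 mL.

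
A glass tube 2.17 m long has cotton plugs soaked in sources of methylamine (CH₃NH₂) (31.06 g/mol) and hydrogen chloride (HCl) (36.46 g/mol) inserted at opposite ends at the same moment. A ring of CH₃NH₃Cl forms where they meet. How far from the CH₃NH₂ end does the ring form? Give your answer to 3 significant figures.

In equal time, each gas travels a distance ∝ its rate ∝ 1/√M, so d_CH₃NH₂/d_HCl = √(M_HCl/M_CH₃NH₂) = √(36.46/31.06) = 1.083.
With d_CH₃NH₂ + d_HCl = 2.17 m, d_HCl = 2.17/(1 + 1.083) = 1.042 m.
d_CH₃NH₂ = 2.17 − 1.042 = 1.13 m.

1.13 m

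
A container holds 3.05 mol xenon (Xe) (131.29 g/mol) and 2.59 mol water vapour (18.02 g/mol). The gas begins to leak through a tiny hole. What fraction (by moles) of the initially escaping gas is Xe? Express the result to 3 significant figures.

0.304

Each component's effusion rate ∝ (its partial pressure)·(1/√M) ∝ n_i/√M_i.
So x_Xe in the escaping gas = (n_Xe/√M_Xe) / Σ(n_i/√M_i)
= (3.05/√131.29) / (3.05/√131.29 + 2.59/√18.02) = 0.2662/(0.2662 + 0.6101) = 0.304.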